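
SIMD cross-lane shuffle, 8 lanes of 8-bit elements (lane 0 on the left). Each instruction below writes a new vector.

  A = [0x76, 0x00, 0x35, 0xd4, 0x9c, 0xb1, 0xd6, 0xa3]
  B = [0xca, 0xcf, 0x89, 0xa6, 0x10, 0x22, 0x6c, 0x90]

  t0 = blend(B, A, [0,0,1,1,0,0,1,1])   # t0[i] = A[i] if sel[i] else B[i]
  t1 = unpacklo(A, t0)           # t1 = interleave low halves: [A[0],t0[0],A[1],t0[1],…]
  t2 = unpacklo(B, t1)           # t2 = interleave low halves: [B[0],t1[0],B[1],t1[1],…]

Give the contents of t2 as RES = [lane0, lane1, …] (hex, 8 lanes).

  t0: ca cf 35 d4 10 22 d6 a3
  t1: 76 ca 00 cf 35 35 d4 d4
  t2: ca 76 cf ca 89 00 a6 cf

RES = [ 0xca  0x76  0xcf  0xca  0x89  0x00  0xa6  0xcf ]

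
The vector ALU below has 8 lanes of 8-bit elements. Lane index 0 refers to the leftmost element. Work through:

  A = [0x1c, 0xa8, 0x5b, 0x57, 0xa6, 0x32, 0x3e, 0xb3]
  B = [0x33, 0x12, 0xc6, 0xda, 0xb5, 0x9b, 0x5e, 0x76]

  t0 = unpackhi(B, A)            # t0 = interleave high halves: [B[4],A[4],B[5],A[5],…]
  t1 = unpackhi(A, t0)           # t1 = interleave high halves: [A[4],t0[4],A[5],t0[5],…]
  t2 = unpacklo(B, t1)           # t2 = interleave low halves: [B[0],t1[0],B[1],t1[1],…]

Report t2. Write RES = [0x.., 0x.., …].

  t0: b5 a6 9b 32 5e 3e 76 b3
  t1: a6 5e 32 3e 3e 76 b3 b3
  t2: 33 a6 12 5e c6 32 da 3e

RES = [0x33, 0xa6, 0x12, 0x5e, 0xc6, 0x32, 0xda, 0x3e]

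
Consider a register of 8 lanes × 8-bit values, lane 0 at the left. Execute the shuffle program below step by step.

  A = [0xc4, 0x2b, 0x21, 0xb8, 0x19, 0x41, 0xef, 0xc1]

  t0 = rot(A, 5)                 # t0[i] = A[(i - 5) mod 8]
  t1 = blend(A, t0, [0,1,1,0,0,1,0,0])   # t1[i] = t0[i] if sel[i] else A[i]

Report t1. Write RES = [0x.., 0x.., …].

→ t0 |b8|19|41|ef|c1|c4|2b|21|
→ t1 |c4|19|41|b8|19|c4|ef|c1|

RES = [0xc4, 0x19, 0x41, 0xb8, 0x19, 0xc4, 0xef, 0xc1]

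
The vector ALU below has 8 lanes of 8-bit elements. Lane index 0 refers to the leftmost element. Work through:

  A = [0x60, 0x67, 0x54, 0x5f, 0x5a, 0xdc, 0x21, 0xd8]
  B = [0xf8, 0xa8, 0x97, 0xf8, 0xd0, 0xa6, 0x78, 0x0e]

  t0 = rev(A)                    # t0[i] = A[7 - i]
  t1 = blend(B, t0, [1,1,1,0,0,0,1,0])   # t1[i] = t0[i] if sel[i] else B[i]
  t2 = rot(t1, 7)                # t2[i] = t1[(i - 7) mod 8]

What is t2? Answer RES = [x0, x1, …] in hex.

t0 = [0xd8, 0x21, 0xdc, 0x5a, 0x5f, 0x54, 0x67, 0x60]
t1 = [0xd8, 0x21, 0xdc, 0xf8, 0xd0, 0xa6, 0x67, 0x0e]
t2 = [0x21, 0xdc, 0xf8, 0xd0, 0xa6, 0x67, 0x0e, 0xd8]

RES = [0x21, 0xdc, 0xf8, 0xd0, 0xa6, 0x67, 0x0e, 0xd8]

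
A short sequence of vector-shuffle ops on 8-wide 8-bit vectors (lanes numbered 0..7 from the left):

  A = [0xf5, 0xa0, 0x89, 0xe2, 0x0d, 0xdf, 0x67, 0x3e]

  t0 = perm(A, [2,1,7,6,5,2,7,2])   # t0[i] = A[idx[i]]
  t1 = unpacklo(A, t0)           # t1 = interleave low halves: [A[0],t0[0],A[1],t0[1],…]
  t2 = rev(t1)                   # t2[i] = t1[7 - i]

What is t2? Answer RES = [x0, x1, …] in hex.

→ t0 |89|a0|3e|67|df|89|3e|89|
→ t1 |f5|89|a0|a0|89|3e|e2|67|
→ t2 |67|e2|3e|89|a0|a0|89|f5|

RES = [ 0x67  0xe2  0x3e  0x89  0xa0  0xa0  0x89  0xf5 ]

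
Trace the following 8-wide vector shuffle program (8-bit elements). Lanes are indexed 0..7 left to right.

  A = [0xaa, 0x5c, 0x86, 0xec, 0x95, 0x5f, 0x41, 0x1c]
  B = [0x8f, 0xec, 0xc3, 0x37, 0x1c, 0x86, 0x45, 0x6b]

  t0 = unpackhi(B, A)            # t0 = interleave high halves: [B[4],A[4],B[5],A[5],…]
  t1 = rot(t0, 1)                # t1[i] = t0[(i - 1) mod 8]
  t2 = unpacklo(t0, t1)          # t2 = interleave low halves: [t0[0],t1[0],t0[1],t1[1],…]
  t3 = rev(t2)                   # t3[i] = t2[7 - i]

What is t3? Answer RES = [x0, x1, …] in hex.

t0 = [0x1c, 0x95, 0x86, 0x5f, 0x45, 0x41, 0x6b, 0x1c]
t1 = [0x1c, 0x1c, 0x95, 0x86, 0x5f, 0x45, 0x41, 0x6b]
t2 = [0x1c, 0x1c, 0x95, 0x1c, 0x86, 0x95, 0x5f, 0x86]
t3 = [0x86, 0x5f, 0x95, 0x86, 0x1c, 0x95, 0x1c, 0x1c]

RES = [0x86, 0x5f, 0x95, 0x86, 0x1c, 0x95, 0x1c, 0x1c]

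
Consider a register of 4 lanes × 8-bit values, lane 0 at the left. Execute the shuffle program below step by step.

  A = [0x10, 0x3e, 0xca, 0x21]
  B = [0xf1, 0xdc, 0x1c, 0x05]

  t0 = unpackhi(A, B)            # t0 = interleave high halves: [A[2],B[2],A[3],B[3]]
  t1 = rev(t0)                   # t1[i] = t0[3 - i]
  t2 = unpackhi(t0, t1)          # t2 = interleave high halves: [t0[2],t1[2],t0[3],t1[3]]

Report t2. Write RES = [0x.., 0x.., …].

RES = [0x21, 0x1c, 0x05, 0xca]

→ t0 |ca|1c|21|05|
→ t1 |05|21|1c|ca|
→ t2 |21|1c|05|ca|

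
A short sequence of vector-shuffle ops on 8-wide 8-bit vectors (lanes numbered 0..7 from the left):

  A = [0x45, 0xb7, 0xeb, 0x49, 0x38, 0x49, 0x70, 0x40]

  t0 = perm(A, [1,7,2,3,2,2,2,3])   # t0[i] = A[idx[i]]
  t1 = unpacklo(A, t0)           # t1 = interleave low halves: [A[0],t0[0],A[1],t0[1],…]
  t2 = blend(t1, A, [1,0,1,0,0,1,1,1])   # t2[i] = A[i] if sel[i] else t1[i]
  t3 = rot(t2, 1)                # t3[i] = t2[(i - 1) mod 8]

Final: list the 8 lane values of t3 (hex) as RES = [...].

RES = [ 0x40  0x45  0xb7  0xeb  0x40  0xeb  0x49  0x70 ]

t0 = [0xb7, 0x40, 0xeb, 0x49, 0xeb, 0xeb, 0xeb, 0x49]
t1 = [0x45, 0xb7, 0xb7, 0x40, 0xeb, 0xeb, 0x49, 0x49]
t2 = [0x45, 0xb7, 0xeb, 0x40, 0xeb, 0x49, 0x70, 0x40]
t3 = [0x40, 0x45, 0xb7, 0xeb, 0x40, 0xeb, 0x49, 0x70]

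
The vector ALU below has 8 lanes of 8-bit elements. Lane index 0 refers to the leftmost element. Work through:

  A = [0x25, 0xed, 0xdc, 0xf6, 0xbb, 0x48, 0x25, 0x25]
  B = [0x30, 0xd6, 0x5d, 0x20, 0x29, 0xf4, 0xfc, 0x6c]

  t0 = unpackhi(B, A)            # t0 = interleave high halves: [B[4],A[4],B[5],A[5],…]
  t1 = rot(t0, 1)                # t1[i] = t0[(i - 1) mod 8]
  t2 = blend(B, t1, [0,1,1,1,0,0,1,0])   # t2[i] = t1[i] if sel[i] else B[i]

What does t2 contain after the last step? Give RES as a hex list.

RES = [ 0x30  0x29  0xbb  0xf4  0x29  0xf4  0x25  0x6c ]

t0 = [0x29, 0xbb, 0xf4, 0x48, 0xfc, 0x25, 0x6c, 0x25]
t1 = [0x25, 0x29, 0xbb, 0xf4, 0x48, 0xfc, 0x25, 0x6c]
t2 = [0x30, 0x29, 0xbb, 0xf4, 0x29, 0xf4, 0x25, 0x6c]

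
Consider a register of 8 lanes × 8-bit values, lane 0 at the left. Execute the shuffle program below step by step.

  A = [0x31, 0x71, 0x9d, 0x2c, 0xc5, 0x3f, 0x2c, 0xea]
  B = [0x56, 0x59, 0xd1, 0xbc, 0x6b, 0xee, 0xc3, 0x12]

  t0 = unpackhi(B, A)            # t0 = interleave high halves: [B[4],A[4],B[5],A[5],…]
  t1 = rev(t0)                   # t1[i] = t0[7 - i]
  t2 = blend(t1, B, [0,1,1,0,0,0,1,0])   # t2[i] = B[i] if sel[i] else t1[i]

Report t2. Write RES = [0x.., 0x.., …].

→ t0 |6b|c5|ee|3f|c3|2c|12|ea|
→ t1 |ea|12|2c|c3|3f|ee|c5|6b|
→ t2 |ea|59|d1|c3|3f|ee|c3|6b|

RES = [0xea, 0x59, 0xd1, 0xc3, 0x3f, 0xee, 0xc3, 0x6b]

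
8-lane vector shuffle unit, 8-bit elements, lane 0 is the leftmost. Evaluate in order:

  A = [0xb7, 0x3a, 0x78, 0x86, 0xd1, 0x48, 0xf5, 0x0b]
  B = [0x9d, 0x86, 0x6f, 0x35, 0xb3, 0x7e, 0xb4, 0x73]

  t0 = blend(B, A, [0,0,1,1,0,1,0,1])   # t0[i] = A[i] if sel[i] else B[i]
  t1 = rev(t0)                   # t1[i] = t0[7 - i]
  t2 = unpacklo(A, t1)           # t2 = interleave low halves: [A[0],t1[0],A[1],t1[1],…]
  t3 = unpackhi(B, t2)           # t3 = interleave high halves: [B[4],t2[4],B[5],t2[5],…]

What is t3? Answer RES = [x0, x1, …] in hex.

t0 = [0x9d, 0x86, 0x78, 0x86, 0xb3, 0x48, 0xb4, 0x0b]
t1 = [0x0b, 0xb4, 0x48, 0xb3, 0x86, 0x78, 0x86, 0x9d]
t2 = [0xb7, 0x0b, 0x3a, 0xb4, 0x78, 0x48, 0x86, 0xb3]
t3 = [0xb3, 0x78, 0x7e, 0x48, 0xb4, 0x86, 0x73, 0xb3]

RES = [0xb3, 0x78, 0x7e, 0x48, 0xb4, 0x86, 0x73, 0xb3]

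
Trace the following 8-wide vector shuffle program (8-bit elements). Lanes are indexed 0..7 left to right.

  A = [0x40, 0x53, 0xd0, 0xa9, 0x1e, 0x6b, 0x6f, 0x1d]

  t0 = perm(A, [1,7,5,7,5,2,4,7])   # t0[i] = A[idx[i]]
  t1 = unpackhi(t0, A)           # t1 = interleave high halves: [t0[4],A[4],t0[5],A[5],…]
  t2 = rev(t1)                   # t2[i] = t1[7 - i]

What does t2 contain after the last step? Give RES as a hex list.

→ t0 |53|1d|6b|1d|6b|d0|1e|1d|
→ t1 |6b|1e|d0|6b|1e|6f|1d|1d|
→ t2 |1d|1d|6f|1e|6b|d0|1e|6b|

RES = [0x1d, 0x1d, 0x6f, 0x1e, 0x6b, 0xd0, 0x1e, 0x6b]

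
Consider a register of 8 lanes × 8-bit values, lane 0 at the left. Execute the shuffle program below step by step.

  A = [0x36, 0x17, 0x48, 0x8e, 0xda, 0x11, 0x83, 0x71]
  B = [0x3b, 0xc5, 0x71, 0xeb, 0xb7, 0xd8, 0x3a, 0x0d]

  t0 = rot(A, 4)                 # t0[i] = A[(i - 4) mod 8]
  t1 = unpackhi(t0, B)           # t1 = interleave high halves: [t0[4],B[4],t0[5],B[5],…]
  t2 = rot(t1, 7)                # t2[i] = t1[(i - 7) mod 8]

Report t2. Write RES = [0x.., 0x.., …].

RES = [ 0xb7  0x17  0xd8  0x48  0x3a  0x8e  0x0d  0x36 ]

t0 = [0xda, 0x11, 0x83, 0x71, 0x36, 0x17, 0x48, 0x8e]
t1 = [0x36, 0xb7, 0x17, 0xd8, 0x48, 0x3a, 0x8e, 0x0d]
t2 = [0xb7, 0x17, 0xd8, 0x48, 0x3a, 0x8e, 0x0d, 0x36]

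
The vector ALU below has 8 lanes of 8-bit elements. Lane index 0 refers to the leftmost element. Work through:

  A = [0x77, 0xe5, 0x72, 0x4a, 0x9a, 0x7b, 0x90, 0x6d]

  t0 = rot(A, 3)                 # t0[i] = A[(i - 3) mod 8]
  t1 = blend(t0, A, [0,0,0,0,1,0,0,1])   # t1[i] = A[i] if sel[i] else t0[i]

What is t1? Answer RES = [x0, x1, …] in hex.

t0 = [0x7b, 0x90, 0x6d, 0x77, 0xe5, 0x72, 0x4a, 0x9a]
t1 = [0x7b, 0x90, 0x6d, 0x77, 0x9a, 0x72, 0x4a, 0x6d]

RES = [0x7b, 0x90, 0x6d, 0x77, 0x9a, 0x72, 0x4a, 0x6d]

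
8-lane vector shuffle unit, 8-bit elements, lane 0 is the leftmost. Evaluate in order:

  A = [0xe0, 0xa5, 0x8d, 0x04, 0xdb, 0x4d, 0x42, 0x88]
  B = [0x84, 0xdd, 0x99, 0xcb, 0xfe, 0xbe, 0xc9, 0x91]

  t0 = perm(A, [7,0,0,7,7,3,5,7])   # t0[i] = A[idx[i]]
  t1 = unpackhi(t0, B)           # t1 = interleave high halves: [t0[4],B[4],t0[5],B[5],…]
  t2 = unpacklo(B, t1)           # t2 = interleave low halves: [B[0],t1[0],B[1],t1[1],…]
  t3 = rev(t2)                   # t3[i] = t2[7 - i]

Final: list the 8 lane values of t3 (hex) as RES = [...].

→ t0 |88|e0|e0|88|88|04|4d|88|
→ t1 |88|fe|04|be|4d|c9|88|91|
→ t2 |84|88|dd|fe|99|04|cb|be|
→ t3 |be|cb|04|99|fe|dd|88|84|

RES = [0xbe, 0xcb, 0x04, 0x99, 0xfe, 0xdd, 0x88, 0x84]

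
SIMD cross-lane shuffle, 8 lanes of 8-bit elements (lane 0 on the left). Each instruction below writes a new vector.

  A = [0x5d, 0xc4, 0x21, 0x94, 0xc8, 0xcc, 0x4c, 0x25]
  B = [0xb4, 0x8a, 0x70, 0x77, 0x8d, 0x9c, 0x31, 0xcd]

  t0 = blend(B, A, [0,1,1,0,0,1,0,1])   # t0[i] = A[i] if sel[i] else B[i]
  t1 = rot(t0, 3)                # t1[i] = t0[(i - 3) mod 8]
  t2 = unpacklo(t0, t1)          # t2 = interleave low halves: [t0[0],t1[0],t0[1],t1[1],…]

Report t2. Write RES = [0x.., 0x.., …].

RES = [0xb4, 0xcc, 0xc4, 0x31, 0x21, 0x25, 0x77, 0xb4]

→ t0 |b4|c4|21|77|8d|cc|31|25|
→ t1 |cc|31|25|b4|c4|21|77|8d|
→ t2 |b4|cc|c4|31|21|25|77|b4|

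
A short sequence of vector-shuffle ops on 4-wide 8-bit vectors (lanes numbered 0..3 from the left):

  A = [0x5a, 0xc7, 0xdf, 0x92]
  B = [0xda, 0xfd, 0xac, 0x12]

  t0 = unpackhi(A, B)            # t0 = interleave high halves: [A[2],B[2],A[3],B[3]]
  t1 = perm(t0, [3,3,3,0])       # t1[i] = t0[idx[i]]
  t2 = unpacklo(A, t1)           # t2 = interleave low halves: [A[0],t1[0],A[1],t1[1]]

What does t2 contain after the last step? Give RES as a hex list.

t0 = [0xdf, 0xac, 0x92, 0x12]
t1 = [0x12, 0x12, 0x12, 0xdf]
t2 = [0x5a, 0x12, 0xc7, 0x12]

RES = [0x5a, 0x12, 0xc7, 0x12]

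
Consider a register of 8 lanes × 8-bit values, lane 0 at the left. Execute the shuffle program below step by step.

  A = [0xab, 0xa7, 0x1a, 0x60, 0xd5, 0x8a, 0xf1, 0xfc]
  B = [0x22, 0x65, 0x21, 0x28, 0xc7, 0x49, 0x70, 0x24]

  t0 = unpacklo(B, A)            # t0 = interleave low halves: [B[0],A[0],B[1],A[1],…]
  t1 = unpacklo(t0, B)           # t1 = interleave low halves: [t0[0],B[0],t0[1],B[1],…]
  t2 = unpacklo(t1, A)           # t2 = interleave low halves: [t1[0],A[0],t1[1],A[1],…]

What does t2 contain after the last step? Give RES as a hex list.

RES = [0x22, 0xab, 0x22, 0xa7, 0xab, 0x1a, 0x65, 0x60]

t0 = [0x22, 0xab, 0x65, 0xa7, 0x21, 0x1a, 0x28, 0x60]
t1 = [0x22, 0x22, 0xab, 0x65, 0x65, 0x21, 0xa7, 0x28]
t2 = [0x22, 0xab, 0x22, 0xa7, 0xab, 0x1a, 0x65, 0x60]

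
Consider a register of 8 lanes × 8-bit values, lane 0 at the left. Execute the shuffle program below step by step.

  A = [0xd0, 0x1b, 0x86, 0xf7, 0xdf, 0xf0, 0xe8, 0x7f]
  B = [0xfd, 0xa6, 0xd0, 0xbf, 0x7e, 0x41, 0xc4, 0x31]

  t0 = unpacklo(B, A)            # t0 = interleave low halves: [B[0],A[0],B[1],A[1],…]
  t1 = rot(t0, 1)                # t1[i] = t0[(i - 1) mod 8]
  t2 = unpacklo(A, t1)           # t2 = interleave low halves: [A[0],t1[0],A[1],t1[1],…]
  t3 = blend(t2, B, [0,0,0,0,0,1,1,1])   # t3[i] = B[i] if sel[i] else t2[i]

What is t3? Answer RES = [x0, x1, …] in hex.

RES = [ 0xd0  0xf7  0x1b  0xfd  0x86  0x41  0xc4  0x31 ]

t0 = [0xfd, 0xd0, 0xa6, 0x1b, 0xd0, 0x86, 0xbf, 0xf7]
t1 = [0xf7, 0xfd, 0xd0, 0xa6, 0x1b, 0xd0, 0x86, 0xbf]
t2 = [0xd0, 0xf7, 0x1b, 0xfd, 0x86, 0xd0, 0xf7, 0xa6]
t3 = [0xd0, 0xf7, 0x1b, 0xfd, 0x86, 0x41, 0xc4, 0x31]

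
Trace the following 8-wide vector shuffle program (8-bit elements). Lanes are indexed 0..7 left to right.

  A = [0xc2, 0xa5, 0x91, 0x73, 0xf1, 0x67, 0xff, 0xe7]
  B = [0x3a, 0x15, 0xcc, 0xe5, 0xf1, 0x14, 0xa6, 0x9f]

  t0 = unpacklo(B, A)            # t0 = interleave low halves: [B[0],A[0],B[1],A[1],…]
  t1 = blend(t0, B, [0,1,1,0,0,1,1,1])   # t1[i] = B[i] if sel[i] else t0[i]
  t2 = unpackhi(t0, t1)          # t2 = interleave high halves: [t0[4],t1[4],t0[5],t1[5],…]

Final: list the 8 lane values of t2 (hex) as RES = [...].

  t0: 3a c2 15 a5 cc 91 e5 73
  t1: 3a 15 cc a5 cc 14 a6 9f
  t2: cc cc 91 14 e5 a6 73 9f

RES = [ 0xcc  0xcc  0x91  0x14  0xe5  0xa6  0x73  0x9f ]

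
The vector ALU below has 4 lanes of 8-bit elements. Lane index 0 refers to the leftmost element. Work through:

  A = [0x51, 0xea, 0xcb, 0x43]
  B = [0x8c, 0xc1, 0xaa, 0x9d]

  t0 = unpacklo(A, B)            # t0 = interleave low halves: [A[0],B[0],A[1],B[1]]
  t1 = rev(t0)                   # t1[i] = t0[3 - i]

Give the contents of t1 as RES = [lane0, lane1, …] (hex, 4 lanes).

→ t0 |51|8c|ea|c1|
→ t1 |c1|ea|8c|51|

RES = [ 0xc1  0xea  0x8c  0x51 ]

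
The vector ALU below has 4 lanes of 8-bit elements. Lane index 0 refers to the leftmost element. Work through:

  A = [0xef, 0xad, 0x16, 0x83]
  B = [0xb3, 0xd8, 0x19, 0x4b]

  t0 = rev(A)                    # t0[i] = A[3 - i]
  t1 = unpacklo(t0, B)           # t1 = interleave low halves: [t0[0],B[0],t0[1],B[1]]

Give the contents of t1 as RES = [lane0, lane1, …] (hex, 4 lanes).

t0 = [0x83, 0x16, 0xad, 0xef]
t1 = [0x83, 0xb3, 0x16, 0xd8]

RES = [0x83, 0xb3, 0x16, 0xd8]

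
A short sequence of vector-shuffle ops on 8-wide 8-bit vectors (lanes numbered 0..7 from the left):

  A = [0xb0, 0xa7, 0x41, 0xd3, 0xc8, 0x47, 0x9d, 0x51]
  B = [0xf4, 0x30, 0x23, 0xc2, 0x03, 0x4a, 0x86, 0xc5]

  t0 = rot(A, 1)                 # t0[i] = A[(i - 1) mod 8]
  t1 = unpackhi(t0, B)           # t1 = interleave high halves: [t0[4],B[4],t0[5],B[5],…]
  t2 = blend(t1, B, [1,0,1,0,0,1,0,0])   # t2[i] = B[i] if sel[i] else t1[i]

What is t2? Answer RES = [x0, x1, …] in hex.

RES = [0xf4, 0x03, 0x23, 0x4a, 0x47, 0x4a, 0x9d, 0xc5]

t0 = [0x51, 0xb0, 0xa7, 0x41, 0xd3, 0xc8, 0x47, 0x9d]
t1 = [0xd3, 0x03, 0xc8, 0x4a, 0x47, 0x86, 0x9d, 0xc5]
t2 = [0xf4, 0x03, 0x23, 0x4a, 0x47, 0x4a, 0x9d, 0xc5]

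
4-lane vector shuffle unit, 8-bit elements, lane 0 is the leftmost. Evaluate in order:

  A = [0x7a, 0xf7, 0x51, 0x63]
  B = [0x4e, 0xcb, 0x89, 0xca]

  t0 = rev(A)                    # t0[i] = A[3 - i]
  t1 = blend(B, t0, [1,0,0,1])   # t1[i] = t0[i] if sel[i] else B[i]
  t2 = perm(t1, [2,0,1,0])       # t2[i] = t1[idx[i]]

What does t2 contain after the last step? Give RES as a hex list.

→ t0 |63|51|f7|7a|
→ t1 |63|cb|89|7a|
→ t2 |89|63|cb|63|

RES = [0x89, 0x63, 0xcb, 0x63]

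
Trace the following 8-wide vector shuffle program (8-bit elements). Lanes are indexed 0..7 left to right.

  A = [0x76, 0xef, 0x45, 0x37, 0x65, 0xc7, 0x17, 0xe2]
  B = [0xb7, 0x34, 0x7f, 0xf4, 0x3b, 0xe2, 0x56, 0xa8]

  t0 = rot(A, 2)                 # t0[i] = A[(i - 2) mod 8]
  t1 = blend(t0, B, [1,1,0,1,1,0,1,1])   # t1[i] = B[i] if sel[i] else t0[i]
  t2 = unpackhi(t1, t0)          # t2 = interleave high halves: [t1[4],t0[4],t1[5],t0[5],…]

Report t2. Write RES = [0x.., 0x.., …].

RES = [ 0x3b  0x45  0x37  0x37  0x56  0x65  0xa8  0xc7 ]

→ t0 |17|e2|76|ef|45|37|65|c7|
→ t1 |b7|34|76|f4|3b|37|56|a8|
→ t2 |3b|45|37|37|56|65|a8|c7|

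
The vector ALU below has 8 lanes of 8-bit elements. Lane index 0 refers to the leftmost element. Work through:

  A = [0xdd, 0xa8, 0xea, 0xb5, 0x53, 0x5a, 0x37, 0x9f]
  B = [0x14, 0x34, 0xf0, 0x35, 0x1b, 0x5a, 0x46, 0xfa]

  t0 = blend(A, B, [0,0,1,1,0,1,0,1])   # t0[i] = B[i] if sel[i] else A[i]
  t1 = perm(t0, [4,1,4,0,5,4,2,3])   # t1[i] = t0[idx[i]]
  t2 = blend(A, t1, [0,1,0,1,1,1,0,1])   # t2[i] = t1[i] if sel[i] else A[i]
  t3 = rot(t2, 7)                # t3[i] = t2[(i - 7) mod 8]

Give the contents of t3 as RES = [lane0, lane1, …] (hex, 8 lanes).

→ t0 |dd|a8|f0|35|53|5a|37|fa|
→ t1 |53|a8|53|dd|5a|53|f0|35|
→ t2 |dd|a8|ea|dd|5a|53|37|35|
→ t3 |a8|ea|dd|5a|53|37|35|dd|

RES = [0xa8, 0xea, 0xdd, 0x5a, 0x53, 0x37, 0x35, 0xdd]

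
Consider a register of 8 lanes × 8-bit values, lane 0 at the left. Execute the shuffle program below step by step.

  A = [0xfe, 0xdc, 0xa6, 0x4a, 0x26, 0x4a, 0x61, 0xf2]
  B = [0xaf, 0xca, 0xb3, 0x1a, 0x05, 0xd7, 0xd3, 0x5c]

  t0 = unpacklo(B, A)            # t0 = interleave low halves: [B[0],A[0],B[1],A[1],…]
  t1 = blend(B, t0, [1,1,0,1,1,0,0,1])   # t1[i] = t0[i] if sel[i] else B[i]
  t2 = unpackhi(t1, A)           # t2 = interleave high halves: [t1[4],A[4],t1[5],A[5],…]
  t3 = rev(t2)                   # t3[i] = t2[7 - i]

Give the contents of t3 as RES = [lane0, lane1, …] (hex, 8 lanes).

t0 = [0xaf, 0xfe, 0xca, 0xdc, 0xb3, 0xa6, 0x1a, 0x4a]
t1 = [0xaf, 0xfe, 0xb3, 0xdc, 0xb3, 0xd7, 0xd3, 0x4a]
t2 = [0xb3, 0x26, 0xd7, 0x4a, 0xd3, 0x61, 0x4a, 0xf2]
t3 = [0xf2, 0x4a, 0x61, 0xd3, 0x4a, 0xd7, 0x26, 0xb3]

RES = [0xf2, 0x4a, 0x61, 0xd3, 0x4a, 0xd7, 0x26, 0xb3]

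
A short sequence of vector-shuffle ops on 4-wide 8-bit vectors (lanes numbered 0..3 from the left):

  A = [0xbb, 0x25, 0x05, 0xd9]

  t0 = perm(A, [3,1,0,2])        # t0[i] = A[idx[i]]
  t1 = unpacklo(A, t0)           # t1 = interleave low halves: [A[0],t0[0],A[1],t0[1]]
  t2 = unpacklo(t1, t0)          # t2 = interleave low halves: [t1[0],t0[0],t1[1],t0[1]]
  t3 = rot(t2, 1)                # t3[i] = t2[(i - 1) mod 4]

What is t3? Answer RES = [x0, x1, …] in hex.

→ t0 |d9|25|bb|05|
→ t1 |bb|d9|25|25|
→ t2 |bb|d9|d9|25|
→ t3 |25|bb|d9|d9|

RES = [0x25, 0xbb, 0xd9, 0xd9]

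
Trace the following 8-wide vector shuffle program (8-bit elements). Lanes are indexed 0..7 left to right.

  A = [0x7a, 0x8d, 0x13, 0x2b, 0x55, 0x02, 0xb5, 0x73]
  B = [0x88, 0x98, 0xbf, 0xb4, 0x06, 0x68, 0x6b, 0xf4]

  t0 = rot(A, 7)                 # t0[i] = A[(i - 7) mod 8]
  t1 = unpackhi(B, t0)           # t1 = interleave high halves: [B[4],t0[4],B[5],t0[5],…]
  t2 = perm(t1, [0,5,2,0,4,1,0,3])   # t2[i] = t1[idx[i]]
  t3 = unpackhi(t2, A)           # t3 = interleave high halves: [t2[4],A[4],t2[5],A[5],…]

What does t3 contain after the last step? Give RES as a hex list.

→ t0 |8d|13|2b|55|02|b5|73|7a|
→ t1 |06|02|68|b5|6b|73|f4|7a|
→ t2 |06|73|68|06|6b|02|06|b5|
→ t3 |6b|55|02|02|06|b5|b5|73|

RES = [ 0x6b  0x55  0x02  0x02  0x06  0xb5  0xb5  0x73 ]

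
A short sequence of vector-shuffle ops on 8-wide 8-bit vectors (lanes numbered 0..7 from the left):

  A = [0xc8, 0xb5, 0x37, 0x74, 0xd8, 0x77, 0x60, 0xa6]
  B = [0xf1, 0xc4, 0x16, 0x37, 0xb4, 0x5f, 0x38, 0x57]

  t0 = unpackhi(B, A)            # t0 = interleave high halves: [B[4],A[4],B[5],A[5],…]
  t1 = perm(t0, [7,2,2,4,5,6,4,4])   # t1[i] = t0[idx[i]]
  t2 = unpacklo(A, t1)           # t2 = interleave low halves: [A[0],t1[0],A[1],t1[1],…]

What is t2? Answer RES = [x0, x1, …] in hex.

RES = [ 0xc8  0xa6  0xb5  0x5f  0x37  0x5f  0x74  0x38 ]

→ t0 |b4|d8|5f|77|38|60|57|a6|
→ t1 |a6|5f|5f|38|60|57|38|38|
→ t2 |c8|a6|b5|5f|37|5f|74|38|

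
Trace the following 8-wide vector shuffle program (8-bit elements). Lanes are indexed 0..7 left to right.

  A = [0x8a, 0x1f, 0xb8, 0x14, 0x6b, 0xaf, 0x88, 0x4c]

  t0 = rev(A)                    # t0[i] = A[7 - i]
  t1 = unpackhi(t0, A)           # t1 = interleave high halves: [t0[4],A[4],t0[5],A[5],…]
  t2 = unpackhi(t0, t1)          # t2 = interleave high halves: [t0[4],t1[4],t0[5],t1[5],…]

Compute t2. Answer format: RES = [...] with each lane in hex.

→ t0 |4c|88|af|6b|14|b8|1f|8a|
→ t1 |14|6b|b8|af|1f|88|8a|4c|
→ t2 |14|1f|b8|88|1f|8a|8a|4c|

RES = [0x14, 0x1f, 0xb8, 0x88, 0x1f, 0x8a, 0x8a, 0x4c]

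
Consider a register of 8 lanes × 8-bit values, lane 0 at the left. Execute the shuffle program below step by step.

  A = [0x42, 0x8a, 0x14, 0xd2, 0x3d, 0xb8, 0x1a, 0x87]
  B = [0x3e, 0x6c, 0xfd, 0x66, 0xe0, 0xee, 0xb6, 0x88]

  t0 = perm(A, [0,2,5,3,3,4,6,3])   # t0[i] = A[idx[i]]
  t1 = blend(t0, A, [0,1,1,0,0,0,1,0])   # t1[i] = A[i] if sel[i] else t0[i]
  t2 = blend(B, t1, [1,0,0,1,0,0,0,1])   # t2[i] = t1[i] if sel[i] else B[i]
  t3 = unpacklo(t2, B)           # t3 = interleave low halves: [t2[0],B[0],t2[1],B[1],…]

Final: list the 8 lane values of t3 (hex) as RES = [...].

RES = [ 0x42  0x3e  0x6c  0x6c  0xfd  0xfd  0xd2  0x66 ]

t0 = [0x42, 0x14, 0xb8, 0xd2, 0xd2, 0x3d, 0x1a, 0xd2]
t1 = [0x42, 0x8a, 0x14, 0xd2, 0xd2, 0x3d, 0x1a, 0xd2]
t2 = [0x42, 0x6c, 0xfd, 0xd2, 0xe0, 0xee, 0xb6, 0xd2]
t3 = [0x42, 0x3e, 0x6c, 0x6c, 0xfd, 0xfd, 0xd2, 0x66]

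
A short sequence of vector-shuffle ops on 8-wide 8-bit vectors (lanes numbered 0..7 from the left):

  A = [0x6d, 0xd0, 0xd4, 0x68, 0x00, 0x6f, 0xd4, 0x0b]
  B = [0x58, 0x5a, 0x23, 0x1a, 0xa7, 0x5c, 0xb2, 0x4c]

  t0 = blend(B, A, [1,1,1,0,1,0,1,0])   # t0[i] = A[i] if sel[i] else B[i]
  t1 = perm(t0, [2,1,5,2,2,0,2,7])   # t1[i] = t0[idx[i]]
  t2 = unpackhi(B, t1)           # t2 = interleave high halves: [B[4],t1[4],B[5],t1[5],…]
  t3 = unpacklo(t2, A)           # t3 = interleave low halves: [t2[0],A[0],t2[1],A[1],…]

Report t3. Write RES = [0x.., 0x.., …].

t0 = [0x6d, 0xd0, 0xd4, 0x1a, 0x00, 0x5c, 0xd4, 0x4c]
t1 = [0xd4, 0xd0, 0x5c, 0xd4, 0xd4, 0x6d, 0xd4, 0x4c]
t2 = [0xa7, 0xd4, 0x5c, 0x6d, 0xb2, 0xd4, 0x4c, 0x4c]
t3 = [0xa7, 0x6d, 0xd4, 0xd0, 0x5c, 0xd4, 0x6d, 0x68]

RES = [ 0xa7  0x6d  0xd4  0xd0  0x5c  0xd4  0x6d  0x68 ]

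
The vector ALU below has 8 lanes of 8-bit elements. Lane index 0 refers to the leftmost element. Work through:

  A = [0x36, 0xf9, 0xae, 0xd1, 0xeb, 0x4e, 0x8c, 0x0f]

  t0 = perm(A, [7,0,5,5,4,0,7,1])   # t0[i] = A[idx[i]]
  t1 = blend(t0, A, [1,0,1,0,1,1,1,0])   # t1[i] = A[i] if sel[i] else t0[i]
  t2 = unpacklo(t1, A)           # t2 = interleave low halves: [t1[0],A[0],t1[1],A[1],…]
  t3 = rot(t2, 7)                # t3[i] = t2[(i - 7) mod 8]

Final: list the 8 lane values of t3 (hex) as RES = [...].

RES = [ 0x36  0x36  0xf9  0xae  0xae  0x4e  0xd1  0x36 ]

t0 = [0x0f, 0x36, 0x4e, 0x4e, 0xeb, 0x36, 0x0f, 0xf9]
t1 = [0x36, 0x36, 0xae, 0x4e, 0xeb, 0x4e, 0x8c, 0xf9]
t2 = [0x36, 0x36, 0x36, 0xf9, 0xae, 0xae, 0x4e, 0xd1]
t3 = [0x36, 0x36, 0xf9, 0xae, 0xae, 0x4e, 0xd1, 0x36]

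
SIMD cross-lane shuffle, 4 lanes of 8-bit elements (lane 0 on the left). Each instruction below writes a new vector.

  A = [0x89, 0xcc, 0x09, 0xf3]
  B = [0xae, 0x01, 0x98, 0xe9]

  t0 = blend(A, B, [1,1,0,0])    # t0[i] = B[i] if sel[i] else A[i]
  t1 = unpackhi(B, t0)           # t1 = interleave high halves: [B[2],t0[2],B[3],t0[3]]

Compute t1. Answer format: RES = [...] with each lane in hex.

RES = [0x98, 0x09, 0xe9, 0xf3]

  t0: ae 01 09 f3
  t1: 98 09 e9 f3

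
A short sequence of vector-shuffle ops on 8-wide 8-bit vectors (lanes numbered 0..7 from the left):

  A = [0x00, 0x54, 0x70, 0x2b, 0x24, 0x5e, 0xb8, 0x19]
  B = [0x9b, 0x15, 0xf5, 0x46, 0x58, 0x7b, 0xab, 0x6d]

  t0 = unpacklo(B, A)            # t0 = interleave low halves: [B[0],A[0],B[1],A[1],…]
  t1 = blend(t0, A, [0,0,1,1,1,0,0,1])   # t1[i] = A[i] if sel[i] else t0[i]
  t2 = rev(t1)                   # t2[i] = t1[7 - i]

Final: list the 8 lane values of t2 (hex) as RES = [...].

→ t0 |9b|00|15|54|f5|70|46|2b|
→ t1 |9b|00|70|2b|24|70|46|19|
→ t2 |19|46|70|24|2b|70|00|9b|

RES = [0x19, 0x46, 0x70, 0x24, 0x2b, 0x70, 0x00, 0x9b]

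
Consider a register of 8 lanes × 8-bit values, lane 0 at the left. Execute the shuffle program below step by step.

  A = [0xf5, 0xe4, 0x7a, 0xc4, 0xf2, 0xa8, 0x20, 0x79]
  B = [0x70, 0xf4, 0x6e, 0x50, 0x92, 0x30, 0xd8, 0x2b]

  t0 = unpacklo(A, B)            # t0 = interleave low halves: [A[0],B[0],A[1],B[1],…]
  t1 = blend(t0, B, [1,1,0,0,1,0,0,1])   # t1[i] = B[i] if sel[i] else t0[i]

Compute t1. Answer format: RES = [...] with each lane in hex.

→ t0 |f5|70|e4|f4|7a|6e|c4|50|
→ t1 |70|f4|e4|f4|92|6e|c4|2b|

RES = [0x70, 0xf4, 0xe4, 0xf4, 0x92, 0x6e, 0xc4, 0x2b]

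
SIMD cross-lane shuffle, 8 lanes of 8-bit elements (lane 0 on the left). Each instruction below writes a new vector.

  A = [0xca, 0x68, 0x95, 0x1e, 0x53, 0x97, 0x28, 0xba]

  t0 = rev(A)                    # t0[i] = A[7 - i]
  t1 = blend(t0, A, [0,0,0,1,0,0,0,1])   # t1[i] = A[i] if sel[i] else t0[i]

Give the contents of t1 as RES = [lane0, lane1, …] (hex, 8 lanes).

RES = [ 0xba  0x28  0x97  0x1e  0x1e  0x95  0x68  0xba ]

  t0: ba 28 97 53 1e 95 68 ca
  t1: ba 28 97 1e 1e 95 68 ba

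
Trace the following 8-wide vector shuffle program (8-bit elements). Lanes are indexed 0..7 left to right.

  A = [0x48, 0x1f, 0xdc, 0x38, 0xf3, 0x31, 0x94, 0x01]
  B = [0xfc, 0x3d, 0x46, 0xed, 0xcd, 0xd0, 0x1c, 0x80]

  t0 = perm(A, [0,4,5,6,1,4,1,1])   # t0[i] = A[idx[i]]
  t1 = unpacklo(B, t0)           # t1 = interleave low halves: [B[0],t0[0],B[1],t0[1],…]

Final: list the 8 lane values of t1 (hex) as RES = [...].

RES = [0xfc, 0x48, 0x3d, 0xf3, 0x46, 0x31, 0xed, 0x94]

  t0: 48 f3 31 94 1f f3 1f 1f
  t1: fc 48 3d f3 46 31 ed 94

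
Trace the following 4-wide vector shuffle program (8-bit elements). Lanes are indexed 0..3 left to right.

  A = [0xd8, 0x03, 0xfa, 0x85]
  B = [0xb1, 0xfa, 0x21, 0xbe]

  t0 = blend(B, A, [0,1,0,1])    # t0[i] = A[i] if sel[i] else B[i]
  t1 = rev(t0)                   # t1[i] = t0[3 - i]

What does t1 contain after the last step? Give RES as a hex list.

t0 = [0xb1, 0x03, 0x21, 0x85]
t1 = [0x85, 0x21, 0x03, 0xb1]

RES = [0x85, 0x21, 0x03, 0xb1]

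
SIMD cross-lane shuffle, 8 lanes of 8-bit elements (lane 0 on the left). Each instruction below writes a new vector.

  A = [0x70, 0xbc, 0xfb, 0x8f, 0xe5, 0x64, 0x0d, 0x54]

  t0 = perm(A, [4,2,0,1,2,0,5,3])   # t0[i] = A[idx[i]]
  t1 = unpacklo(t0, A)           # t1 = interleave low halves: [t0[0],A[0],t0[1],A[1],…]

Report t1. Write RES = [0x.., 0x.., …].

RES = [0xe5, 0x70, 0xfb, 0xbc, 0x70, 0xfb, 0xbc, 0x8f]

t0 = [0xe5, 0xfb, 0x70, 0xbc, 0xfb, 0x70, 0x64, 0x8f]
t1 = [0xe5, 0x70, 0xfb, 0xbc, 0x70, 0xfb, 0xbc, 0x8f]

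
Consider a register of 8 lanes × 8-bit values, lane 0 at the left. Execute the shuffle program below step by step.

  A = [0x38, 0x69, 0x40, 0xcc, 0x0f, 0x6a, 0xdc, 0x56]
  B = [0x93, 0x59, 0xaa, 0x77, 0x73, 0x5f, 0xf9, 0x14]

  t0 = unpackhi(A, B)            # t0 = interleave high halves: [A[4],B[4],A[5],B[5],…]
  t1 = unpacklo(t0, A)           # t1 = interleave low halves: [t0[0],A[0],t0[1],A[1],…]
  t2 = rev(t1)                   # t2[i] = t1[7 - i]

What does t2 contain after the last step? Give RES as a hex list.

  t0: 0f 73 6a 5f dc f9 56 14
  t1: 0f 38 73 69 6a 40 5f cc
  t2: cc 5f 40 6a 69 73 38 0f

RES = [0xcc, 0x5f, 0x40, 0x6a, 0x69, 0x73, 0x38, 0x0f]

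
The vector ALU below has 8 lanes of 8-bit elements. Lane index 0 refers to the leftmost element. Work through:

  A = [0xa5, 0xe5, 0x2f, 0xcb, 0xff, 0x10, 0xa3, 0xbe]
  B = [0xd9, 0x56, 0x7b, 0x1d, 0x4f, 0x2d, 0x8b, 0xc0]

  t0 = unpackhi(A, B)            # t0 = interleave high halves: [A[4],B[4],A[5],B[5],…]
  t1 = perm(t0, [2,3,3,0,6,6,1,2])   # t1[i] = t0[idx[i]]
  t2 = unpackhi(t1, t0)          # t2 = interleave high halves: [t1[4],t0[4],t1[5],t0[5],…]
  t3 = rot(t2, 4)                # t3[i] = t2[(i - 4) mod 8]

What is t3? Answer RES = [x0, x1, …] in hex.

RES = [ 0x4f  0xbe  0x10  0xc0  0xbe  0xa3  0xbe  0x8b ]

→ t0 |ff|4f|10|2d|a3|8b|be|c0|
→ t1 |10|2d|2d|ff|be|be|4f|10|
→ t2 |be|a3|be|8b|4f|be|10|c0|
→ t3 |4f|be|10|c0|be|a3|be|8b|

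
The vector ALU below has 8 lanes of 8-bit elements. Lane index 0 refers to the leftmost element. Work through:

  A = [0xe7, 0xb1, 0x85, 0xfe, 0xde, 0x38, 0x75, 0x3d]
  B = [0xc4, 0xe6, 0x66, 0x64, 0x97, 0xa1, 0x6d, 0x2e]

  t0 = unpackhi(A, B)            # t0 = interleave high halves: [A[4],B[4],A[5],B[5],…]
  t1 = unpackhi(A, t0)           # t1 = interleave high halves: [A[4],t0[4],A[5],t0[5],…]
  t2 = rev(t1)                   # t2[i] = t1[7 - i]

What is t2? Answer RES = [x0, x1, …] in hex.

  t0: de 97 38 a1 75 6d 3d 2e
  t1: de 75 38 6d 75 3d 3d 2e
  t2: 2e 3d 3d 75 6d 38 75 de

RES = [0x2e, 0x3d, 0x3d, 0x75, 0x6d, 0x38, 0x75, 0xde]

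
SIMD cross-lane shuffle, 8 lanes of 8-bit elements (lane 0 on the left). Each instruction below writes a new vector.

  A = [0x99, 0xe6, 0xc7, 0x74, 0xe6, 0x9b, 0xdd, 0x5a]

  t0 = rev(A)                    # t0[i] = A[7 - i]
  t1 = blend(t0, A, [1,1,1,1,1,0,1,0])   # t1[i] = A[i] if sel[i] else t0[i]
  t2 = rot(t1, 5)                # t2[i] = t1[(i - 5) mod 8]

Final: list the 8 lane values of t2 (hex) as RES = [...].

RES = [ 0x74  0xe6  0xc7  0xdd  0x99  0x99  0xe6  0xc7 ]

→ t0 |5a|dd|9b|e6|74|c7|e6|99|
→ t1 |99|e6|c7|74|e6|c7|dd|99|
→ t2 |74|e6|c7|dd|99|99|e6|c7|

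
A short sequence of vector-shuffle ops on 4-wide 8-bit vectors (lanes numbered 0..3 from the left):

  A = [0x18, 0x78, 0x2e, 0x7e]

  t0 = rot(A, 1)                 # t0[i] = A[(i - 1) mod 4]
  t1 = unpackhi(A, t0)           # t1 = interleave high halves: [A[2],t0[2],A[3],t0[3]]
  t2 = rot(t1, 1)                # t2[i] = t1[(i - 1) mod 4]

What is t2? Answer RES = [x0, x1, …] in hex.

RES = [0x2e, 0x2e, 0x78, 0x7e]

  t0: 7e 18 78 2e
  t1: 2e 78 7e 2e
  t2: 2e 2e 78 7e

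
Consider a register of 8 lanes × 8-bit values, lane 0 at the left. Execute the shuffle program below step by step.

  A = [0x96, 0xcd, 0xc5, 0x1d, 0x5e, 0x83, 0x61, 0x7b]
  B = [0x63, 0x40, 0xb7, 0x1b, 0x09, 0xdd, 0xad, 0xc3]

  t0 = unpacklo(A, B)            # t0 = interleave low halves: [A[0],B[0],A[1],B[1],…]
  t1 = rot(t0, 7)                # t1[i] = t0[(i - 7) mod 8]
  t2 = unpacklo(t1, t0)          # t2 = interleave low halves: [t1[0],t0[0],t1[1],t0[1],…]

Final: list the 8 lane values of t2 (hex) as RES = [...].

RES = [0x63, 0x96, 0xcd, 0x63, 0x40, 0xcd, 0xc5, 0x40]

  t0: 96 63 cd 40 c5 b7 1d 1b
  t1: 63 cd 40 c5 b7 1d 1b 96
  t2: 63 96 cd 63 40 cd c5 40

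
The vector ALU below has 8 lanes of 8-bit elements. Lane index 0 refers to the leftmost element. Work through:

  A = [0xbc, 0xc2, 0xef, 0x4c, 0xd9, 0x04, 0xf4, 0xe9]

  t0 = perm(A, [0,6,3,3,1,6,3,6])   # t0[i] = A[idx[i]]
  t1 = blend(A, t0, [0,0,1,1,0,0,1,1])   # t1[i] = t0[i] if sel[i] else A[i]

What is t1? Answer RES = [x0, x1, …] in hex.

RES = [ 0xbc  0xc2  0x4c  0x4c  0xd9  0x04  0x4c  0xf4 ]

  t0: bc f4 4c 4c c2 f4 4c f4
  t1: bc c2 4c 4c d9 04 4c f4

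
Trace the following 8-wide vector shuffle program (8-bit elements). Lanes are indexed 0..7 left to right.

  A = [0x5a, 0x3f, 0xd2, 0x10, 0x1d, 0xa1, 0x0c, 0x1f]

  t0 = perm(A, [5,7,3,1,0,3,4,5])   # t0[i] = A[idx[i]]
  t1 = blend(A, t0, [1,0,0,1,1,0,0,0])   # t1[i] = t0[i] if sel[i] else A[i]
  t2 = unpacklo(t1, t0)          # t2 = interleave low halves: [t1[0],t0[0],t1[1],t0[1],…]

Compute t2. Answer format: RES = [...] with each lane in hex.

RES = [0xa1, 0xa1, 0x3f, 0x1f, 0xd2, 0x10, 0x3f, 0x3f]

  t0: a1 1f 10 3f 5a 10 1d a1
  t1: a1 3f d2 3f 5a a1 0c 1f
  t2: a1 a1 3f 1f d2 10 3f 3f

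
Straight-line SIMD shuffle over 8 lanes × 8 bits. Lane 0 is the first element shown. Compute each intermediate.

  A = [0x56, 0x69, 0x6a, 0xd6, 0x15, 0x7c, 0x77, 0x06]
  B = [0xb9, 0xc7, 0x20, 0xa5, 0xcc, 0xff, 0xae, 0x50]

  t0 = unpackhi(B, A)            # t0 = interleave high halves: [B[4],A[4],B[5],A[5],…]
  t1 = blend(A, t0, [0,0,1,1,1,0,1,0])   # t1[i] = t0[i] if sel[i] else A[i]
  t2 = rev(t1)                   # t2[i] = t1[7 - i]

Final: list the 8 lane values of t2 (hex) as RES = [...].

t0 = [0xcc, 0x15, 0xff, 0x7c, 0xae, 0x77, 0x50, 0x06]
t1 = [0x56, 0x69, 0xff, 0x7c, 0xae, 0x7c, 0x50, 0x06]
t2 = [0x06, 0x50, 0x7c, 0xae, 0x7c, 0xff, 0x69, 0x56]

RES = [0x06, 0x50, 0x7c, 0xae, 0x7c, 0xff, 0x69, 0x56]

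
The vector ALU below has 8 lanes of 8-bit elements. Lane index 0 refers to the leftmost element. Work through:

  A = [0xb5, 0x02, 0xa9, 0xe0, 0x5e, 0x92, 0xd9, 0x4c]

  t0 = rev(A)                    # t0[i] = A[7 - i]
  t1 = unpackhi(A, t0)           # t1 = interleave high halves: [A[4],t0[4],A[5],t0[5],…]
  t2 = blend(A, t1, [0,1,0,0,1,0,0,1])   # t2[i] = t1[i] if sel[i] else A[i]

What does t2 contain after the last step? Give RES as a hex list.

RES = [ 0xb5  0xe0  0xa9  0xe0  0xd9  0x92  0xd9  0xb5 ]

t0 = [0x4c, 0xd9, 0x92, 0x5e, 0xe0, 0xa9, 0x02, 0xb5]
t1 = [0x5e, 0xe0, 0x92, 0xa9, 0xd9, 0x02, 0x4c, 0xb5]
t2 = [0xb5, 0xe0, 0xa9, 0xe0, 0xd9, 0x92, 0xd9, 0xb5]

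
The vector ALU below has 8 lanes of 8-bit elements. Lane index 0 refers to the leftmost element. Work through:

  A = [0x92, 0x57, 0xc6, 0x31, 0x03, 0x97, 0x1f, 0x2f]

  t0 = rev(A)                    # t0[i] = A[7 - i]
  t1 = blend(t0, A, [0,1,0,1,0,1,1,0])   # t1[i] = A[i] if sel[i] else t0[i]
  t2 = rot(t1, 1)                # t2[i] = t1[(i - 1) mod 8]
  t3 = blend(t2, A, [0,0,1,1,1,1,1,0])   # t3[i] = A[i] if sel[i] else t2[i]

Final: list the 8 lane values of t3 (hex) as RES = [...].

RES = [ 0x92  0x2f  0xc6  0x31  0x03  0x97  0x1f  0x1f ]

  t0: 2f 1f 97 03 31 c6 57 92
  t1: 2f 57 97 31 31 97 1f 92
  t2: 92 2f 57 97 31 31 97 1f
  t3: 92 2f c6 31 03 97 1f 1f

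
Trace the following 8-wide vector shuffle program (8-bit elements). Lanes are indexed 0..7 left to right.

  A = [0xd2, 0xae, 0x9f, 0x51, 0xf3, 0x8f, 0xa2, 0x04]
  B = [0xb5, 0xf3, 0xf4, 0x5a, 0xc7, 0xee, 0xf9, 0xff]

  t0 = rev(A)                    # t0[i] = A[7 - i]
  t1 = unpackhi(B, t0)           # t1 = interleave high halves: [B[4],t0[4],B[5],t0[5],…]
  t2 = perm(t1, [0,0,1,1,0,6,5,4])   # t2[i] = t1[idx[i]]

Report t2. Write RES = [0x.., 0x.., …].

RES = [ 0xc7  0xc7  0x51  0x51  0xc7  0xff  0xae  0xf9 ]

  t0: 04 a2 8f f3 51 9f ae d2
  t1: c7 51 ee 9f f9 ae ff d2
  t2: c7 c7 51 51 c7 ff ae f9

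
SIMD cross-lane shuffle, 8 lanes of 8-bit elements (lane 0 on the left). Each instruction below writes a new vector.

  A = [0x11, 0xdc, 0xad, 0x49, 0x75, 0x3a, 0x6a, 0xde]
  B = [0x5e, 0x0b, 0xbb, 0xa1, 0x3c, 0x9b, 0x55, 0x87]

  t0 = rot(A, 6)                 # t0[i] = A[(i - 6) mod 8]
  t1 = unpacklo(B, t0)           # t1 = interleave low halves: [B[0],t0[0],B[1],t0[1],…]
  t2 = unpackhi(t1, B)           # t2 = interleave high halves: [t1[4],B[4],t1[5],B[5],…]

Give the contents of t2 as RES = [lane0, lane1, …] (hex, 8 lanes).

RES = [0xbb, 0x3c, 0x75, 0x9b, 0xa1, 0x55, 0x3a, 0x87]

t0 = [0xad, 0x49, 0x75, 0x3a, 0x6a, 0xde, 0x11, 0xdc]
t1 = [0x5e, 0xad, 0x0b, 0x49, 0xbb, 0x75, 0xa1, 0x3a]
t2 = [0xbb, 0x3c, 0x75, 0x9b, 0xa1, 0x55, 0x3a, 0x87]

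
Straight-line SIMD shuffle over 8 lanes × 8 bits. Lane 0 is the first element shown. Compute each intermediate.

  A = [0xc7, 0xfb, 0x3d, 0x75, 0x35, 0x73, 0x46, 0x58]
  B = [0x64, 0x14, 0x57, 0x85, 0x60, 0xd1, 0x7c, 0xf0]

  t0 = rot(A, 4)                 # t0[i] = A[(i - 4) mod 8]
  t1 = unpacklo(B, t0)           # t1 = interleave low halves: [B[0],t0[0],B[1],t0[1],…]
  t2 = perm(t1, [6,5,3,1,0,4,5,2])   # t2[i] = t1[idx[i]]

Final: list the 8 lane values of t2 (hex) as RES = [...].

t0 = [0x35, 0x73, 0x46, 0x58, 0xc7, 0xfb, 0x3d, 0x75]
t1 = [0x64, 0x35, 0x14, 0x73, 0x57, 0x46, 0x85, 0x58]
t2 = [0x85, 0x46, 0x73, 0x35, 0x64, 0x57, 0x46, 0x14]

RES = [ 0x85  0x46  0x73  0x35  0x64  0x57  0x46  0x14 ]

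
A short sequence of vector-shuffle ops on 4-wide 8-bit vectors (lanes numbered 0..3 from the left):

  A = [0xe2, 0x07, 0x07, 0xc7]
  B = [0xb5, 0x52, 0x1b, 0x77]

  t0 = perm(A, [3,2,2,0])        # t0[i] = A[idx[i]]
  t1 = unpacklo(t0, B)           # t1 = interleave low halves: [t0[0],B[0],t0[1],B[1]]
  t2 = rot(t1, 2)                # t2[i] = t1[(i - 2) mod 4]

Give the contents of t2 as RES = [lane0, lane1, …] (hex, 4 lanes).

t0 = [0xc7, 0x07, 0x07, 0xe2]
t1 = [0xc7, 0xb5, 0x07, 0x52]
t2 = [0x07, 0x52, 0xc7, 0xb5]

RES = [ 0x07  0x52  0xc7  0xb5 ]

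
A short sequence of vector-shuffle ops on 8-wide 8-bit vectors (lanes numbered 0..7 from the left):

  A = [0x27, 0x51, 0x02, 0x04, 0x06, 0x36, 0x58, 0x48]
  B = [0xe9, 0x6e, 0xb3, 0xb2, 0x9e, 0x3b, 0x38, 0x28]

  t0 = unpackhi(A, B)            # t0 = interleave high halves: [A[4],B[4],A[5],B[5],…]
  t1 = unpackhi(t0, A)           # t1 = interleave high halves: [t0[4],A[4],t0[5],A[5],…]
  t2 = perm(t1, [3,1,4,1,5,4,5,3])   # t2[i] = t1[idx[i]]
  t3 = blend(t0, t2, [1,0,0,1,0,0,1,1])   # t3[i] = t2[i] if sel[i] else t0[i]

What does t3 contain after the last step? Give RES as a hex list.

t0 = [0x06, 0x9e, 0x36, 0x3b, 0x58, 0x38, 0x48, 0x28]
t1 = [0x58, 0x06, 0x38, 0x36, 0x48, 0x58, 0x28, 0x48]
t2 = [0x36, 0x06, 0x48, 0x06, 0x58, 0x48, 0x58, 0x36]
t3 = [0x36, 0x9e, 0x36, 0x06, 0x58, 0x38, 0x58, 0x36]

RES = [0x36, 0x9e, 0x36, 0x06, 0x58, 0x38, 0x58, 0x36]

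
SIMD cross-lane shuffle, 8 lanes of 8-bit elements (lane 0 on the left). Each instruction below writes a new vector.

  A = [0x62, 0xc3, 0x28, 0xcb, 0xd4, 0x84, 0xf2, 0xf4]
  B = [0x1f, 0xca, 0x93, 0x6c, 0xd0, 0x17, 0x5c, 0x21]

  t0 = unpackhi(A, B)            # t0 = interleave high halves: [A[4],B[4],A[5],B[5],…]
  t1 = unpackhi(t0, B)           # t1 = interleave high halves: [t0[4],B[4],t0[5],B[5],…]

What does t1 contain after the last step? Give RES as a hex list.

RES = [0xf2, 0xd0, 0x5c, 0x17, 0xf4, 0x5c, 0x21, 0x21]

  t0: d4 d0 84 17 f2 5c f4 21
  t1: f2 d0 5c 17 f4 5c 21 21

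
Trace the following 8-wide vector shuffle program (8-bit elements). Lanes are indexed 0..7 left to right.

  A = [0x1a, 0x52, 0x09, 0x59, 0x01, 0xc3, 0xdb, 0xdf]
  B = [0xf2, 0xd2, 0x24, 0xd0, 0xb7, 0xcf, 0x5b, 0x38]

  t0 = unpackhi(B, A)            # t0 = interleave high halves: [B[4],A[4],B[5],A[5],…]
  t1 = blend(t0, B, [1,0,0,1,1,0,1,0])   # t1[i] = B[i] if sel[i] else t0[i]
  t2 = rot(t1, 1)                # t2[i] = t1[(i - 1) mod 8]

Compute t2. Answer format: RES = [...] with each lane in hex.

  t0: b7 01 cf c3 5b db 38 df
  t1: f2 01 cf d0 b7 db 5b df
  t2: df f2 01 cf d0 b7 db 5b

RES = [ 0xdf  0xf2  0x01  0xcf  0xd0  0xb7  0xdb  0x5b ]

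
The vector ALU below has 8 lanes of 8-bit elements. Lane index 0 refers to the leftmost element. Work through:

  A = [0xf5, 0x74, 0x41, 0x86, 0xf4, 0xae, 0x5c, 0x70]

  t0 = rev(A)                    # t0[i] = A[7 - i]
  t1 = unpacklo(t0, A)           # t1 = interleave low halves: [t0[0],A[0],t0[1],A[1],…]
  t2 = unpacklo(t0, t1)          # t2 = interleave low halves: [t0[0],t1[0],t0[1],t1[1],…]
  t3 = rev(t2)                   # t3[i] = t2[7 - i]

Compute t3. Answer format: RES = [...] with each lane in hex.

  t0: 70 5c ae f4 86 41 74 f5
  t1: 70 f5 5c 74 ae 41 f4 86
  t2: 70 70 5c f5 ae 5c f4 74
  t3: 74 f4 5c ae f5 5c 70 70

RES = [0x74, 0xf4, 0x5c, 0xae, 0xf5, 0x5c, 0x70, 0x70]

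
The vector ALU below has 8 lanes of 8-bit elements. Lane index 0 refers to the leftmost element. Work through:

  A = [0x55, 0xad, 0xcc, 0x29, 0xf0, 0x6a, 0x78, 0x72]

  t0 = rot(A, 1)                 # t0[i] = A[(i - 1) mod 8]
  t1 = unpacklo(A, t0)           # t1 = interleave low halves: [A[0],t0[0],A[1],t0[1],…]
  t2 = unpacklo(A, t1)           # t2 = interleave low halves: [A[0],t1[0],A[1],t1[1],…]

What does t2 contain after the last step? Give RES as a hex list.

t0 = [0x72, 0x55, 0xad, 0xcc, 0x29, 0xf0, 0x6a, 0x78]
t1 = [0x55, 0x72, 0xad, 0x55, 0xcc, 0xad, 0x29, 0xcc]
t2 = [0x55, 0x55, 0xad, 0x72, 0xcc, 0xad, 0x29, 0x55]

RES = [ 0x55  0x55  0xad  0x72  0xcc  0xad  0x29  0x55 ]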